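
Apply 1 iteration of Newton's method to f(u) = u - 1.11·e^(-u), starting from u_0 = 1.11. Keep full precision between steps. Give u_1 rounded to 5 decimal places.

0.56513

f'(u) = 1 + 1.11·e^(-u)
u_0 = 1.110000: f = 0.744190, f' = 1.365810 → u_1 = 1.110000 - (0.744190)/(1.365810) = 0.565130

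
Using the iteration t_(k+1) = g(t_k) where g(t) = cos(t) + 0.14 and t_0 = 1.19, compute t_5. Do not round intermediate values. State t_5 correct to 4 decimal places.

t_1 = g(1.190000) = 0.511660
t_2 = g(0.511660) = 1.011933
t_3 = g(1.011933) = 0.670223
t_4 = g(0.670223) = 0.923683
t_5 = g(0.923683) = 0.742886

0.7429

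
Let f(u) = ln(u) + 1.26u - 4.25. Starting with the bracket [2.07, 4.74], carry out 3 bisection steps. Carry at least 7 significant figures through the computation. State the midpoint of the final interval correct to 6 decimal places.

f(2.070000) = -0.914251, f(4.740000) = 3.278437 (opposite signs)
step 1: m = 3.405000, f(m) = 1.265545 > 0 → root in [2.070000, 3.405000]
step 2: m = 2.737500, f(m) = 0.206295 > 0 → root in [2.070000, 2.737500]
step 3: m = 2.403750, f(m) = -0.344245 < 0 → root in [2.403750, 2.737500]
Midpoint of [2.403750, 2.737500] = 2.570625

2.570625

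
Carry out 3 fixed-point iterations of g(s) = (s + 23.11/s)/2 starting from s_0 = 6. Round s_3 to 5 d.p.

4.80729

s_1 = g(6.000000) = 4.925833
s_2 = g(4.925833) = 4.808713
s_3 = g(4.808713) = 4.807286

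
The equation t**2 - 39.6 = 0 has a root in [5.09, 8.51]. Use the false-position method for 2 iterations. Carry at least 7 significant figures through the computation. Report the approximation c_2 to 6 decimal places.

f(5.090000) = -13.691900, f(8.510000) = 32.820100
step 1: c = 6.096757, f(c) = -2.429550 < 0 → new bracket [6.096757, 8.510000]
step 2: c = 6.263088, f(c) = -0.373730 < 0 → new bracket [6.263088, 8.510000]

6.263088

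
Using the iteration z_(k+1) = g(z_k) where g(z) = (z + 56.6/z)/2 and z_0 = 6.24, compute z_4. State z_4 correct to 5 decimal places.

7.52330

z_1 = g(6.240000) = 7.655256
z_2 = g(7.655256) = 7.524434
z_3 = g(7.524434) = 7.523297
z_4 = g(7.523297) = 7.523297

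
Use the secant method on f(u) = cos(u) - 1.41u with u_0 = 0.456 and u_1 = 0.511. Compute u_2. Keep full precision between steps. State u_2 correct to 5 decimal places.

0.59194

f(u_0) = 0.254861, f(u_1) = 0.151746
u_2 = 0.511000 - (0.151746)·(0.511000 - 0.456000)/(0.151746 - (0.254861)) = 0.591939; f(u_2) = -0.004773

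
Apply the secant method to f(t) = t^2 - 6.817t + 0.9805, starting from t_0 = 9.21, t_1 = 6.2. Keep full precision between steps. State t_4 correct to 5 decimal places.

f(t_0) = 23.020030, f(t_1) = -2.844900
t_2 = 6.200000 - (-2.844900)·(6.200000 - 9.210000)/(-2.844900 - (23.020030)) = 6.531072; f(t_2) = -0.886918
t_3 = 6.531072 - (-0.886918)·(6.531072 - 6.200000)/(-0.886918 - (-2.844900)) = 6.681039; f(t_3) = 0.072140
t_4 = 6.681039 - (0.072140)·(6.681039 - 6.531072)/(0.072140 - (-0.886918)) = 6.669759; f(t_4) = -0.001564

6.66976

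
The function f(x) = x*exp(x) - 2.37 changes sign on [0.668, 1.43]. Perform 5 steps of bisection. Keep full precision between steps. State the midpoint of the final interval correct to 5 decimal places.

0.94184

f(0.668000) = -1.067178, f(1.430000) = 3.605540 (opposite signs)
step 1: m = 1.049000, f(m) = 0.624680 > 0 → root in [0.668000, 1.049000]
step 2: m = 0.858500, f(m) = -0.344267 < 0 → root in [0.858500, 1.049000]
step 3: m = 0.953750, f(m) = 0.105386 > 0 → root in [0.858500, 0.953750]
step 4: m = 0.906125, f(m) = -0.127599 < 0 → root in [0.906125, 0.953750]
step 5: m = 0.929938, f(m) = -0.013212 < 0 → root in [0.929938, 0.953750]
Midpoint of [0.929938, 0.953750] = 0.941844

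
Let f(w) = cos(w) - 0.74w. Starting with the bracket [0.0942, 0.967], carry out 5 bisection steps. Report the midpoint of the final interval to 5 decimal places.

0.87154

f(0.094200) = 0.925858, f(0.967000) = -0.147808 (opposite signs)
step 1: m = 0.530600, f(m) = 0.469860 > 0 → root in [0.530600, 0.967000]
step 2: m = 0.748800, f(m) = 0.178394 > 0 → root in [0.748800, 0.967000]
step 3: m = 0.857900, f(m) = 0.019181 > 0 → root in [0.857900, 0.967000]
step 4: m = 0.912450, f(m) = -0.063403 < 0 → root in [0.857900, 0.912450]
step 5: m = 0.885175, f(m) = -0.021875 < 0 → root in [0.857900, 0.885175]
Midpoint of [0.857900, 0.885175] = 0.871537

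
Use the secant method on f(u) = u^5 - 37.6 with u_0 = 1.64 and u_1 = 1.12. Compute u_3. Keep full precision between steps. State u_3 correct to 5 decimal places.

1.41083

f(u_0) = -25.736325, f(u_1) = -35.837658
u_2 = 1.120000 - (-35.837658)·(1.120000 - 1.640000)/(-35.837658 - (-25.736325)) = 2.964864; f(u_2) = 191.499218
u_3 = 2.964864 - (191.499218)·(2.964864 - 1.120000)/(191.499218 - (-35.837658)) = 1.410827; f(u_3) = -32.010563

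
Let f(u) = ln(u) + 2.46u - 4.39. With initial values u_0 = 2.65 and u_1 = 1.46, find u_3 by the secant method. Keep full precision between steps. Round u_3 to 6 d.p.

1.594877

Secant update: u_(k+1) = u_k − f(u_k)·(u_k − u_(k-1))/(f(u_k) − f(u_(k-1))).
f(u_0) = 3.103560, f(u_1) = -0.419964
u_2 = 1.460000 - (-0.419964)·(1.460000 - 2.650000)/(-0.419964 - (3.103560)) = 1.601834; f(u_2) = 0.021662
u_3 = 1.601834 - (0.021662)·(1.601834 - 1.460000)/(0.021662 - (-0.419964)) = 1.594877; f(u_3) = 0.000195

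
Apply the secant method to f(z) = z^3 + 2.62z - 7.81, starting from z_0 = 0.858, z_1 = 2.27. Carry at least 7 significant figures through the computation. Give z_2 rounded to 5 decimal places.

Secant update: z_(k+1) = z_k − f(z_k)·(z_k − z_(k-1))/(f(z_k) − f(z_(k-1))).
f(z_0) = -4.930411, f(z_1) = 9.834483
z_2 = 2.270000 - (9.834483)·(2.270000 - 0.858000)/(9.834483 - (-4.930411)) = 1.329506; f(z_2) = -1.976675

1.32951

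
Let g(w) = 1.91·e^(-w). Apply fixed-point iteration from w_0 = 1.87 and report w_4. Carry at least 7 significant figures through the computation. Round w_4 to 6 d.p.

1.205369

w_1 = g(1.870000) = 0.294376
w_2 = g(0.294376) = 1.422943
w_3 = g(1.422943) = 0.460317
w_4 = g(0.460317) = 1.205369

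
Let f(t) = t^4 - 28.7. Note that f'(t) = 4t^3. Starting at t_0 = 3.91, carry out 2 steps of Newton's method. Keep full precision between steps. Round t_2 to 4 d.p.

2.5417

t_0 = 3.910000: f = 205.026002, f' = 239.105884 → t_1 = 3.910000 - (205.026002)/(239.105884) = 3.052531
t_1 = 3.052531: f = 58.124052, f' = 113.773215 → t_2 = 3.052531 - (58.124052)/(113.773215) = 2.541654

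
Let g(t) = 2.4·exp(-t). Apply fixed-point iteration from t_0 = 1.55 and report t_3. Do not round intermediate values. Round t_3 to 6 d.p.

t_1 = g(1.550000) = 0.509395
t_2 = g(0.509395) = 1.442061
t_3 = g(1.442061) = 0.567456

0.567456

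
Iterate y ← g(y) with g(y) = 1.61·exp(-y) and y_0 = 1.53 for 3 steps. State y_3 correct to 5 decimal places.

0.51691

y_1 = g(1.530000) = 0.348622
y_2 = g(0.348622) = 1.136112
y_3 = g(1.136112) = 0.516915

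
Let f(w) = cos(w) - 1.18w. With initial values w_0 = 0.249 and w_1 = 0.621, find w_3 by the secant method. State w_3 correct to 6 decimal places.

0.666182

f(w_0) = 0.675339, f(w_1) = 0.080517
w_2 = 0.621000 - (0.080517)·(0.621000 - 0.249000)/(0.080517 - (0.675339)) = 0.671355; f(w_2) = -0.009220
w_3 = 0.671355 - (-0.009220)·(0.671355 - 0.621000)/(-0.009220 - (0.080517)) = 0.666182; f(w_3) = 0.000093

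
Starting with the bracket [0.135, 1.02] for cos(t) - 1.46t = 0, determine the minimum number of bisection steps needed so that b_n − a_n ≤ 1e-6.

Initial width b − a = 1.02 − 0.135 = 0.885000.
After n steps the width is (b−a)/2^n; need (b−a)/2^n ≤ 1e-6.
So n ≥ log₂(0.885000/1e-6) = log₂(885000.0000) ≈ 19.7553.
Hence n = 20.

20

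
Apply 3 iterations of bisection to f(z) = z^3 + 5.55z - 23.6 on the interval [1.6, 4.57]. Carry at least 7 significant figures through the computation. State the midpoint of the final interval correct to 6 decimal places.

f(1.600000) = -10.624000, f(4.570000) = 97.207493 (opposite signs)
step 1: m = 3.085000, f(m) = 22.882389 > 0 → root in [1.600000, 3.085000]
step 2: m = 2.342500, f(m) = 2.254890 > 0 → root in [1.600000, 2.342500]
step 3: m = 1.971250, f(m) = -4.999627 < 0 → root in [1.971250, 2.342500]
Midpoint of [1.971250, 2.342500] = 2.156875

2.156875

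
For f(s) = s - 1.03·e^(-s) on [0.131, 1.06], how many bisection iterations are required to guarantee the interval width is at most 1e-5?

17

Initial width b − a = 1.06 − 0.131 = 0.929000.
After n steps the width is (b−a)/2^n; need (b−a)/2^n ≤ 1e-5.
So n ≥ log₂(0.929000/1e-5) = log₂(92900.0000) ≈ 16.5034.
Hence n = 17.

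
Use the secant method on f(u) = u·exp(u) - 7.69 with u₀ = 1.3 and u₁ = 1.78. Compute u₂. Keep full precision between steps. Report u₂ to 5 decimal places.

1.54227

f(u_0) = -2.919914, f(u_1) = 2.865144
u_2 = 1.780000 - (2.865144)·(1.780000 - 1.300000)/(2.865144 - (-2.919914)) = 1.542272; f(u_2) = -0.479567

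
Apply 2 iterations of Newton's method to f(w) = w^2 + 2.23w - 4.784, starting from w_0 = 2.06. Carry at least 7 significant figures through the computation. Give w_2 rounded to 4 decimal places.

f'(w) = 2w + 2.23
w_0 = 2.060000: f = 4.053400, f' = 6.350000 → w_1 = 2.060000 - (4.053400)/(6.350000) = 1.421669
w_1 = 1.421669: f = 0.407466, f' = 5.073339 → w_2 = 1.421669 - (0.407466)/(5.073339) = 1.341354

1.3414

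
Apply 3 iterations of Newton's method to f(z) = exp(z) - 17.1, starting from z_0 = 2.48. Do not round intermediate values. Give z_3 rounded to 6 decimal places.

Newton update: z ← z − f(z)/f'(z).
f'(z) = exp(z)
z_0 = 2.480000: f = -5.158736, f' = 11.941264 → z_1 = 2.480000 - (-5.158736)/(11.941264) = 2.912009
z_1 = 2.912009: f = 1.293717, f' = 18.393717 → z_2 = 2.912009 - (1.293717)/(18.393717) = 2.841674
z_2 = 2.841674: f = 0.044448, f' = 17.144448 → z_3 = 2.841674 - (0.044448)/(17.144448) = 2.839082

2.839082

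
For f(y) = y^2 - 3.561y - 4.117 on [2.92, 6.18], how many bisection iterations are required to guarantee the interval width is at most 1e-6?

Initial width b − a = 6.18 − 2.92 = 3.260000.
After n steps the width is (b−a)/2^n; need (b−a)/2^n ≤ 1e-6.
So n ≥ log₂(3.260000/1e-6) = log₂(3260000.0000) ≈ 21.6364.
Hence n = 22.

22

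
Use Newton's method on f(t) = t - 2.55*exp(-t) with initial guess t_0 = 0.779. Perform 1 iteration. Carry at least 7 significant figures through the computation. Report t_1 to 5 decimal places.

f'(t) = 1 + 2.55*exp(-t)
t_0 = 0.779000: f = -0.391105, f' = 2.170105 → t_1 = 0.779000 - (-0.391105)/(2.170105) = 0.959224

0.95922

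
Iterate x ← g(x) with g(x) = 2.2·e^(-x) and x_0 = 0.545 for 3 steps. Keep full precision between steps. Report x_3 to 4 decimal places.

x_1 = g(0.545000) = 1.275652
x_2 = g(1.275652) = 0.614347
x_3 = g(0.614347) = 1.190186

1.1902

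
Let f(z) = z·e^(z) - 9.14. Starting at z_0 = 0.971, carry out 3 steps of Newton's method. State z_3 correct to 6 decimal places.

1.704395

f'(z) = (z + 1)·e^(z)
z_0 = 0.971000: f = -6.575993, f' = 5.204591 → z_1 = 0.971000 - (-6.575993)/(5.204591) = 2.234499
z_1 = 2.234499: f = 11.734234, f' = 30.216031 → z_2 = 2.234499 - (11.734234)/(30.216031) = 1.846154
z_2 = 1.846154: f = 2.556137, f' = 18.031544 → z_3 = 1.846154 - (2.556137)/(18.031544) = 1.704395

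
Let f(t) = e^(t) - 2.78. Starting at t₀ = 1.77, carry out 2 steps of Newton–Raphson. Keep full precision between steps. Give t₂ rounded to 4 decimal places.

1.0452

f'(t) = e^(t)
t_0 = 1.770000: f = 3.090853, f' = 5.870853 → t_1 = 1.770000 - (3.090853)/(5.870853) = 1.243526
t_1 = 1.243526: f = 0.687818, f' = 3.467818 → t_2 = 1.243526 - (0.687818)/(3.467818) = 1.045182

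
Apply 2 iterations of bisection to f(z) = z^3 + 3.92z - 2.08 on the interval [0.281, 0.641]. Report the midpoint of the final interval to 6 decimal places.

f(0.281000) = -0.956292, f(0.641000) = 0.696095 (opposite signs)
step 1: m = 0.461000, f(m) = -0.174908 < 0 → root in [0.461000, 0.641000]
step 2: m = 0.551000, f(m) = 0.247204 > 0 → root in [0.461000, 0.551000]
Midpoint of [0.461000, 0.551000] = 0.506000

0.506000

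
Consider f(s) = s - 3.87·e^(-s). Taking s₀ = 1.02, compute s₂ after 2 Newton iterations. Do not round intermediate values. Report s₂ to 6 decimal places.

f'(s) = 1 + 3.87·e^(-s)
s_0 = 1.020000: f = -0.375502, f' = 2.395502 → s_1 = 1.020000 - (-0.375502)/(2.395502) = 1.176753
s_1 = 1.176753: f = -0.016283, f' = 2.193036 → s_2 = 1.176753 - (-0.016283)/(2.193036) = 1.184178

1.184178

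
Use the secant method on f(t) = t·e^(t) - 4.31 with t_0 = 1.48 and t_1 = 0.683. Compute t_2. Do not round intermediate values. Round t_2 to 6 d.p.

f(t_0) = 2.191560, f(t_1) = -2.957791
t_2 = 0.683000 - (-2.957791)·(0.683000 - 1.480000)/(-2.957791 - (2.191560)) = 1.140797; f(t_2) = -0.740145

1.140797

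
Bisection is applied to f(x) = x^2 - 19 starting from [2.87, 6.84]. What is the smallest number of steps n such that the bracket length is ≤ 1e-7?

Initial width b − a = 6.84 − 2.87 = 3.970000.
After n steps the width is (b−a)/2^n; need (b−a)/2^n ≤ 1e-7.
So n ≥ log₂(3.970000/1e-7) = log₂(39700000.0000) ≈ 25.2426.
Hence n = 26.

26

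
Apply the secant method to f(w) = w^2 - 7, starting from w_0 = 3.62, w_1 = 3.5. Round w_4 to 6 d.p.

f(w_0) = 6.104400, f(w_1) = 5.250000
w_2 = 3.500000 - (5.250000)·(3.500000 - 3.620000)/(5.250000 - (6.104400)) = 2.762640; f(w_2) = 0.632182
w_3 = 2.762640 - (0.632182)·(2.762640 - 3.500000)/(0.632182 - (5.250000)) = 2.661695; f(w_3) = 0.084623
w_4 = 2.661695 - (0.084623)·(2.661695 - 2.762640)/(0.084623 - (0.632182)) = 2.646095; f(w_4) = 0.001818

2.646095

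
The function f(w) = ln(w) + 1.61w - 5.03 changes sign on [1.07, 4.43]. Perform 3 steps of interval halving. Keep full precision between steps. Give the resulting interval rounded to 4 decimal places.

[2.3300, 2.7500]

f(1.070000) = -3.239641, f(4.430000) = 3.590700 (opposite signs)
step 1: m = 2.750000, f(m) = 0.409101 > 0 → root in [1.070000, 2.750000]
step 2: m = 1.910000, f(m) = -1.307797 < 0 → root in [1.910000, 2.750000]
step 3: m = 2.330000, f(m) = -0.432832 < 0 → root in [2.330000, 2.750000]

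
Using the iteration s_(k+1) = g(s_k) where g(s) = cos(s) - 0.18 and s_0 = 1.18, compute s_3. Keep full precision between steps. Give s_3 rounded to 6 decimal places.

0.516791

s_1 = g(1.180000) = 0.200925
s_2 = g(0.200925) = 0.799882
s_3 = g(0.799882) = 0.516791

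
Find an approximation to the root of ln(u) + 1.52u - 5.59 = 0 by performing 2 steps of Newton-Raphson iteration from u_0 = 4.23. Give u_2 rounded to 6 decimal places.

2.962988

Newton update: u ← u − f(u)/f'(u).
f'(u) = 1/u + 1.52
u_0 = 4.230000: f = 2.281802, f' = 1.756407 → u_1 = 4.230000 - (2.281802)/(1.756407) = 2.930869
u_1 = 2.930869: f = -0.059780, f' = 1.861196 → u_2 = 2.930869 - (-0.059780)/(1.861196) = 2.962988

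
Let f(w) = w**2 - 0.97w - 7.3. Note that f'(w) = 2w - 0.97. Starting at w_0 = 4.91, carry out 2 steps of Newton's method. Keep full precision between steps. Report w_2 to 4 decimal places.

w_0 = 4.910000: f = 12.045400, f' = 8.850000 → w_1 = 4.910000 - (12.045400)/(8.850000) = 3.548938
w_1 = 3.548938: f = 1.852490, f' = 6.127876 → w_2 = 3.548938 - (1.852490)/(6.127876) = 3.246632

3.2466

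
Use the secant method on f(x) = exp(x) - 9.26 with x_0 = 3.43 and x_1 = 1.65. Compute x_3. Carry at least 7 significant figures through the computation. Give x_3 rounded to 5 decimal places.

Secant update: x_(k+1) = x_k − f(x_k)·(x_k − x_(k-1))/(f(x_k) − f(x_(k-1))).
f(x_0) = 21.616643, f(x_1) = -4.053020
x_2 = 1.650000 - (-4.053020)·(1.650000 - 3.430000)/(-4.053020 - (21.616643)) = 1.931047; f(x_2) = -2.363274
x_3 = 1.931047 - (-2.363274)·(1.931047 - 1.650000)/(-2.363274 - (-4.053020)) = 2.324118; f(x_3) = 0.957665

2.32412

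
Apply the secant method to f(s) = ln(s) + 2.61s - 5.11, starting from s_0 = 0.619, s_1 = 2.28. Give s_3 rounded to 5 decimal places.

f(s_0) = -3.974060, f(s_1) = 1.664975
s_2 = 2.280000 - (1.664975)·(2.280000 - 0.619000)/(1.664975 - (-3.974060)) = 1.789575; f(s_2) = 0.142769
s_3 = 1.789575 - (0.142769)·(1.789575 - 2.280000)/(0.142769 - (1.664975)) = 1.743578; f(s_3) = -0.003323

1.74358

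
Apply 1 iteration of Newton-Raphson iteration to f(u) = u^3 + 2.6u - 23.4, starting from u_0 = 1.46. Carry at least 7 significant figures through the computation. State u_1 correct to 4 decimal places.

3.2935

f'(u) = 3u^2 + 2.6
u_0 = 1.460000: f = -16.491864, f' = 8.994800 → u_1 = 1.460000 - (-16.491864)/(8.994800) = 3.293489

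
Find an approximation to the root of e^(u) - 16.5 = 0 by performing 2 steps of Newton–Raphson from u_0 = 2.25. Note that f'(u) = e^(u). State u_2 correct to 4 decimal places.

2.8196

u_0 = 2.250000: f = -7.012264, f' = 9.487736 → u_1 = 2.250000 - (-7.012264)/(9.487736) = 2.989087
u_1 = 2.989087: f = 3.367539, f' = 19.867539 → u_2 = 2.989087 - (3.367539)/(19.867539) = 2.819588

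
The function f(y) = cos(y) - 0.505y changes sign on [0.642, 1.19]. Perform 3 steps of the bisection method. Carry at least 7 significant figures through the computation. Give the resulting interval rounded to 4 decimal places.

f(0.642000) = 0.476690, f(1.190000) = -0.229290 (opposite signs)
step 1: m = 0.916000, f(m) = 0.146418 > 0 → root in [0.916000, 1.190000]
step 2: m = 1.053000, f(m) = -0.036798 < 0 → root in [0.916000, 1.053000]
step 3: m = 0.984500, f(m) = 0.056107 > 0 → root in [0.984500, 1.053000]

[0.9845, 1.0530]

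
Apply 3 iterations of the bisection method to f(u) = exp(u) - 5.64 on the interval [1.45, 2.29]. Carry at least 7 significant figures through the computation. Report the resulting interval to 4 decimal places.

f(1.450000) = -1.376885, f(2.290000) = 4.234938 (opposite signs)
step 1: m = 1.870000, f(m) = 0.848296 > 0 → root in [1.450000, 1.870000]
step 2: m = 1.660000, f(m) = -0.380689 < 0 → root in [1.660000, 1.870000]
step 3: m = 1.765000, f(m) = 0.201572 > 0 → root in [1.660000, 1.765000]

[1.6600, 1.7650]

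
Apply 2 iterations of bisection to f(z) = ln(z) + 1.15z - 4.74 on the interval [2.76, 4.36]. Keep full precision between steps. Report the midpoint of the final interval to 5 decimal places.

f(2.760000) = -0.550769, f(4.360000) = 1.746472 (opposite signs)
step 1: m = 3.560000, f(m) = 0.623761 > 0 → root in [2.760000, 3.560000]
step 2: m = 3.160000, f(m) = 0.044572 > 0 → root in [2.760000, 3.160000]
Midpoint of [2.760000, 3.160000] = 2.960000

2.96000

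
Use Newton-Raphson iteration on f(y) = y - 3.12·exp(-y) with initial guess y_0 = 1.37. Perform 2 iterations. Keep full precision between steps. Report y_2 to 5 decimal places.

Newton update: y ← y − f(y)/f'(y).
f'(y) = 1 + 3.12·exp(-y)
y_0 = 1.370000: f = 0.577186, f' = 1.792814 → y_1 = 1.370000 - (0.577186)/(1.792814) = 1.048056
y_1 = 1.048056: f = -0.045875, f' = 2.093931 → y_2 = 1.048056 - (-0.045875)/(2.093931) = 1.069964

1.06996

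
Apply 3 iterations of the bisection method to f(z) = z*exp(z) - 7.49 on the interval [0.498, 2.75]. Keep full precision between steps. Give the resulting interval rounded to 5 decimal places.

f(0.498000) = -6.670577, f(2.750000) = 35.527238 (opposite signs)
step 1: m = 1.624000, f(m) = 0.749109 > 0 → root in [0.498000, 1.624000]
step 2: m = 1.061000, f(m) = -4.424496 < 0 → root in [1.061000, 1.624000]
step 3: m = 1.342500, f(m) = -2.350100 < 0 → root in [1.342500, 1.624000]

[1.34250, 1.62400]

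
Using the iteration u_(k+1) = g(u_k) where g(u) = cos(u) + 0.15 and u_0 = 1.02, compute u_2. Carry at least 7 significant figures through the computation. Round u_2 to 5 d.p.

u_1 = g(1.020000) = 0.673366
u_2 = g(0.673366) = 0.931727

0.93173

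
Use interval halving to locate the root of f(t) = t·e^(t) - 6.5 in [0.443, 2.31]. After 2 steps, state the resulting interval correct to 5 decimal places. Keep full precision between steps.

[1.37650, 1.84325]

f(0.443000) = -5.810084, f(2.310000) = 16.771921 (opposite signs)
step 1: m = 1.376500, f(m) = -1.047665 < 0 → root in [1.376500, 2.310000]
step 2: m = 1.843250, f(m) = 5.143875 > 0 → root in [1.376500, 1.843250]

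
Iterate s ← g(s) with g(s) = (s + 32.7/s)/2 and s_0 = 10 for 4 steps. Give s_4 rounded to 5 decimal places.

5.71839

s_1 = g(10.000000) = 6.635000
s_2 = g(6.635000) = 5.781705
s_3 = g(5.781705) = 5.718738
s_4 = g(5.718738) = 5.718391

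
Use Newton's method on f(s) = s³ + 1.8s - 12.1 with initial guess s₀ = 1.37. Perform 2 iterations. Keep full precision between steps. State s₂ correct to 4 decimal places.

2.0658

f'(s) = 3s² + 1.8
s_0 = 1.370000: f = -7.062647, f' = 7.430700 → s_1 = 1.370000 - (-7.062647)/(7.430700) = 2.320469
s_1 = 2.320469: f = 4.571580, f' = 17.953724 → s_2 = 2.320469 - (4.571580)/(17.953724) = 2.065837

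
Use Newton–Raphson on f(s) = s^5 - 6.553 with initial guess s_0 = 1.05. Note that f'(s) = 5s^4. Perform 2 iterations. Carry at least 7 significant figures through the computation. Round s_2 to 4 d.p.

s_0 = 1.050000: f = -5.276718, f' = 6.077531 → s_1 = 1.050000 - (-5.276718)/(6.077531) = 1.918234
s_1 = 1.918234: f = 19.419142, f' = 67.698059 → s_2 = 1.918234 - (19.419142)/(67.698059) = 1.631385

1.6314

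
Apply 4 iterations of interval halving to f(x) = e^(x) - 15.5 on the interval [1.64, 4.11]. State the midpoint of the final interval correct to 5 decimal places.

f(1.640000) = -10.344830, f(4.110000) = 45.446718 (opposite signs)
step 1: m = 2.875000, f(m) = 2.225424 > 0 → root in [1.640000, 2.875000]
step 2: m = 2.257500, f(m) = -5.940839 < 0 → root in [2.257500, 2.875000]
step 3: m = 2.566250, f(m) = -2.483081 < 0 → root in [2.566250, 2.875000]
step 4: m = 2.720625, f(m) = -0.310187 < 0 → root in [2.720625, 2.875000]
Midpoint of [2.720625, 2.875000] = 2.797813

2.79781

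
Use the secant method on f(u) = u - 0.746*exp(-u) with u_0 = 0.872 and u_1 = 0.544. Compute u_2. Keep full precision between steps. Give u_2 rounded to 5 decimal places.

f(u_0) = 0.560087, f(u_1) = 0.111005
u_2 = 0.544000 - (0.111005)·(0.544000 - 0.872000)/(0.111005 - (0.560087)) = 0.462924; f(u_2) = -0.006639

0.46292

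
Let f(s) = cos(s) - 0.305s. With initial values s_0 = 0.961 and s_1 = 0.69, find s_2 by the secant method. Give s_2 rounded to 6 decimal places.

f(s_0) = 0.279596, f(s_1) = 0.560796
s_2 = 0.690000 - (0.560796)·(0.690000 - 0.961000)/(0.560796 - (0.279596)) = 1.230453; f(s_2) = -0.041478

1.230453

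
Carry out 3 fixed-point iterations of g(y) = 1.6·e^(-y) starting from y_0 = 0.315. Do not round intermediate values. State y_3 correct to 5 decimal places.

y_1 = g(0.315000) = 1.167662
y_2 = g(1.167662) = 0.497749
y_3 = g(0.497749) = 0.972636

0.97264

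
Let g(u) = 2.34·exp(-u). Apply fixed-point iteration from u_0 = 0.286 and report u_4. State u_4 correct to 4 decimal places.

u_1 = g(0.286000) = 1.757955
u_2 = g(1.757955) = 0.403409
u_3 = g(0.403409) = 1.563210
u_4 = g(1.563210) = 0.490142

0.4901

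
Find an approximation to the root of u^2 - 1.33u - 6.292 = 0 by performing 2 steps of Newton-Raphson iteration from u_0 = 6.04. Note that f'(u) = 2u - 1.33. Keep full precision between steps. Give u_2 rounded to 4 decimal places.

Newton update: u ← u − f(u)/f'(u).
u_0 = 6.040000: f = 22.156400, f' = 10.750000 → u_1 = 6.040000 - (22.156400)/(10.750000) = 3.978940
u_1 = 3.978940: f = 4.247970, f' = 6.627879 → u_2 = 3.978940 - (4.247970)/(6.627879) = 3.338015

3.3380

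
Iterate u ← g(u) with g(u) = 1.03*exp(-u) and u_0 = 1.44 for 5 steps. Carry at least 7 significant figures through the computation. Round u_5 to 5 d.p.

0.53745

u_1 = g(1.440000) = 0.244036
u_2 = g(0.244036) = 0.806964
u_3 = g(0.806964) = 0.459597
u_4 = g(0.459597) = 0.650484
u_5 = g(0.650484) = 0.537447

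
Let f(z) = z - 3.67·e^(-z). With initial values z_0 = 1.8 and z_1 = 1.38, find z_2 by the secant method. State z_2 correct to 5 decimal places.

1.11961

Secant update: z_(k+1) = z_k − f(z_k)·(z_k − z_(k-1))/(f(z_k) − f(z_(k-1))).
f(z_0) = 1.193353, f(z_1) = 0.456707
z_2 = 1.380000 - (0.456707)·(1.380000 - 1.800000)/(0.456707 - (1.193353)) = 1.119608; f(z_2) = -0.078308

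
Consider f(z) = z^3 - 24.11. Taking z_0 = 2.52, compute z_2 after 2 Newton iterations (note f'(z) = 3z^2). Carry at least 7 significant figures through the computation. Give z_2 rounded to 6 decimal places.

2.889981

z_0 = 2.520000: f = -8.106992, f' = 19.051200 → z_1 = 2.520000 - (-8.106992)/(19.051200) = 2.945537
z_1 = 2.945537: f = 1.446035, f' = 26.028566 → z_2 = 2.945537 - (1.446035)/(26.028566) = 2.889981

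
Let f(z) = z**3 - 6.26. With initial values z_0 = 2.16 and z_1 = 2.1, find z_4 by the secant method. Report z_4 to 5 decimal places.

f(z_0) = 3.817696, f(z_1) = 3.001000
z_2 = 2.100000 - (3.001000)·(2.100000 - 2.160000)/(3.001000 - (3.817696)) = 1.879526; f(z_2) = 0.379650
z_3 = 1.879526 - (0.379650)·(1.879526 - 2.100000)/(0.379650 - (3.001000)) = 1.847595; f(z_3) = 0.046964
z_4 = 1.847595 - (0.046964)·(1.847595 - 1.879526)/(0.046964 - (0.379650)) = 1.843087; f(z_4) = 0.000915

1.84309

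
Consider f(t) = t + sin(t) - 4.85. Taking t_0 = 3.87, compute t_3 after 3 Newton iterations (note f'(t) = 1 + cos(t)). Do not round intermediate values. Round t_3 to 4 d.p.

Newton update: t ← t − f(t)/f'(t).
t_0 = 3.870000: f = -1.645682, f' = 0.253764 → t_1 = 3.870000 - (-1.645682)/(0.253764) = 10.355077
t_1 = 10.355077: f = 4.703278, f' = 0.402406 → t_2 = 10.355077 - (4.703278)/(0.402406) = -1.332825
t_2 = -1.332825: f = -7.154643, f' = 1.235732 → t_3 = -1.332825 - (-7.154643)/(1.235732) = 4.456978

4.4570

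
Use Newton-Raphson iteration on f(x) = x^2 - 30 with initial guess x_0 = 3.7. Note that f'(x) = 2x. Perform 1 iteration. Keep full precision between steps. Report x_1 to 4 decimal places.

Newton update: x ← x − f(x)/f'(x).
x_0 = 3.700000: f = -16.310000, f' = 7.400000 → x_1 = 3.700000 - (-16.310000)/(7.400000) = 5.904054

5.9041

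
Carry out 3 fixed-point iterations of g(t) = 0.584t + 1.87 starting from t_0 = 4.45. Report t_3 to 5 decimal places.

4.48619

t_1 = g(4.450000) = 4.468800
t_2 = g(4.468800) = 4.479779
t_3 = g(4.479779) = 4.486191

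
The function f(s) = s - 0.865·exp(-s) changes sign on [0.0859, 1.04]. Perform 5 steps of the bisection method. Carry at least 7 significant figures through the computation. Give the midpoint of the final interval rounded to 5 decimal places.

f(0.085900) = -0.707898, f(1.040000) = 0.734262 (opposite signs)
step 1: m = 0.562950, f(m) = 0.070310 > 0 → root in [0.085900, 0.562950]
step 2: m = 0.324425, f(m) = -0.300921 < 0 → root in [0.324425, 0.562950]
step 3: m = 0.443688, f(m) = -0.111354 < 0 → root in [0.443688, 0.562950]
step 4: m = 0.503319, f(m) = -0.019592 < 0 → root in [0.503319, 0.562950]
step 5: m = 0.533134, f(m) = 0.025584 > 0 → root in [0.503319, 0.533134]
Midpoint of [0.503319, 0.533134] = 0.518227

0.51823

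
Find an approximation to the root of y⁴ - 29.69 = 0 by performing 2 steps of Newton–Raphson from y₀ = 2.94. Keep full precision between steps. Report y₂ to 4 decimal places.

2.3495

f'(y) = 4y³
y_0 = 2.940000: f = 45.021821, f' = 101.648736 → y_1 = 2.940000 - (45.021821)/(101.648736) = 2.497084
y_1 = 2.497084: f = 9.190587, f' = 62.281578 → y_2 = 2.497084 - (9.190587)/(62.281578) = 2.349519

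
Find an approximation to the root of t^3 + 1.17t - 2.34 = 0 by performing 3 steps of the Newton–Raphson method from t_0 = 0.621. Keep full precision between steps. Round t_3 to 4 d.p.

f'(t) = 3t^2 + 1.17
t_0 = 0.621000: f = -1.373947, f' = 2.326923 → t_1 = 0.621000 - (-1.373947)/(2.326923) = 1.211457
t_1 = 1.211457: f = 0.855371, f' = 5.572881 → t_2 = 1.211457 - (0.855371)/(5.572881) = 1.057969
t_2 = 1.057969: f = 0.082005, f' = 4.527892 → t_3 = 1.057969 - (0.082005)/(4.527892) = 1.039858

1.0399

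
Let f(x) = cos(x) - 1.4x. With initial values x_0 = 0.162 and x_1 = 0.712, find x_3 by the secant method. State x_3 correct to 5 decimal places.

0.59222

f(x_0) = 0.760107, f(x_1) = -0.239743
x_2 = 0.712000 - (-0.239743)·(0.712000 - 0.162000)/(-0.239743 - (0.760107)) = 0.580121; f(x_2) = 0.024226
x_3 = 0.580121 - (0.024226)·(0.580121 - 0.712000)/(0.024226 - (-0.239743)) = 0.592225; f(x_3) = 0.000586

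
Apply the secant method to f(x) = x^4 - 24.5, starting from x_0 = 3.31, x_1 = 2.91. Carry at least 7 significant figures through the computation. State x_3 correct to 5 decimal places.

2.32307

f(x_0) = 95.536127, f(x_1) = 47.208718
x_2 = 2.910000 - (47.208718)·(2.910000 - 3.310000)/(47.208718 - (95.536127)) = 2.519259; f(x_2) = 15.780186
x_3 = 2.519259 - (15.780186)·(2.519259 - 2.910000)/(15.780186 - (47.208718)) = 2.323069; f(x_3) = 4.623844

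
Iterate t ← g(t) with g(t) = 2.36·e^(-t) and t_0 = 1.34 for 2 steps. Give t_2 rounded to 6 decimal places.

1.272147

t_1 = g(1.340000) = 0.617956
t_2 = g(0.617956) = 1.272147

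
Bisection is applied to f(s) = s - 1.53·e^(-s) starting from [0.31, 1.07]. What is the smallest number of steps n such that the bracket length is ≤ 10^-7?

23

Initial width b − a = 1.07 − 0.31 = 0.760000.
After n steps the width is (b−a)/2^n; need (b−a)/2^n ≤ 10^-7.
So n ≥ log₂(0.760000/10^-7) = log₂(7600000.0000) ≈ 22.8576.
Hence n = 23.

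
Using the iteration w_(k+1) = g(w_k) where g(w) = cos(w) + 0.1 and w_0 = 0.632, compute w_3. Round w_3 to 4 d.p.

w_1 = g(0.632000) = 0.906848
w_2 = g(0.906848) = 0.716232
w_3 = g(0.716232) = 0.854285

0.8543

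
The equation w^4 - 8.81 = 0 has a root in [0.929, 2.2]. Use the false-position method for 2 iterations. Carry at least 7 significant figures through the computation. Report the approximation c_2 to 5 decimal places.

f(0.929000) = -8.065160, f(2.200000) = 14.615600
step 1: c = 1.380961, f(c) = -5.173148 < 0 → new bracket [1.380961, 2.200000]
step 2: c = 1.595073, f(c) = -2.336751 < 0 → new bracket [1.595073, 2.200000]

1.59507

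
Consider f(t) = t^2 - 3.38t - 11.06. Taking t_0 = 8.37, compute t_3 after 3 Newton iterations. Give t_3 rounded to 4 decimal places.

5.4207

f'(t) = 2t - 3.38
t_0 = 8.370000: f = 30.706300, f' = 13.360000 → t_1 = 8.370000 - (30.706300)/(13.360000) = 6.071624
t_1 = 6.071624: f = 5.282531, f' = 8.763249 → t_2 = 6.071624 - (5.282531)/(8.763249) = 5.468819
t_2 = 5.468819: f = 0.363374, f' = 7.557638 → t_3 = 5.468819 - (0.363374)/(7.557638) = 5.420739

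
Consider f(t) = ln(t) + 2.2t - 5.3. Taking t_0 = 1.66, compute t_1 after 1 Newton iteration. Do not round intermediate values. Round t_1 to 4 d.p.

Newton update: t ← t − f(t)/f'(t).
f'(t) = 1/t + 2.2
t_0 = 1.660000: f = -1.141182, f' = 2.802410 → t_1 = 1.660000 - (-1.141182)/(2.802410) = 2.067215

2.0672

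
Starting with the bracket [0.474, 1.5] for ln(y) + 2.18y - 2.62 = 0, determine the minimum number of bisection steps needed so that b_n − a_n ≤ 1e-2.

Initial width b − a = 1.5 − 0.474 = 1.026000.
After n steps the width is (b−a)/2^n; need (b−a)/2^n ≤ 1e-2.
So n ≥ log₂(1.026000/1e-2) = log₂(102.6000) ≈ 6.6809.
Hence n = 7.

7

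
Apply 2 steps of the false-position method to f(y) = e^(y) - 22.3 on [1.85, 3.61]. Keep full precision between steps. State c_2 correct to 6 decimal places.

3.022714

f(1.850000) = -15.940180, f(3.610000) = 14.666053
step 1: c = 2.766634, f(c) = -6.394991 < 0 → new bracket [2.766634, 3.610000]
step 2: c = 3.022714, f(c) = -1.753012 < 0 → new bracket [3.022714, 3.610000]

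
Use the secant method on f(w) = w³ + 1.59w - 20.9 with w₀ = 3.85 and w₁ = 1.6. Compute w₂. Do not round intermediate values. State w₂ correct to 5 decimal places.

2.16739

f(w_0) = 42.288125, f(w_1) = -14.260000
w_2 = 1.600000 - (-14.260000)·(1.600000 - 3.850000)/(-14.260000 - (42.288125)) = 2.167393; f(w_2) = -7.272319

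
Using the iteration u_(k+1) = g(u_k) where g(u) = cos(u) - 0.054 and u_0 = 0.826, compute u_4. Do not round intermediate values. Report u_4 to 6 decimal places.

u_1 = g(0.826000) = 0.623822
u_2 = g(0.623822) = 0.757652
u_3 = g(0.757652) = 0.672452
u_4 = g(0.672452) = 0.728297

0.728297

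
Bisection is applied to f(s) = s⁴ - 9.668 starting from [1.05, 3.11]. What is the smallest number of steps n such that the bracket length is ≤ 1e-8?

Initial width b − a = 3.11 − 1.05 = 2.060000.
After n steps the width is (b−a)/2^n; need (b−a)/2^n ≤ 1e-8.
So n ≥ log₂(2.060000/1e-8) = log₂(206000000.0000) ≈ 27.6181.
Hence n = 28.

28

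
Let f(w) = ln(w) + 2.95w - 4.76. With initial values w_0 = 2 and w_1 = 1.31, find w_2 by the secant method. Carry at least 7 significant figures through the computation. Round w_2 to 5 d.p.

f(w_0) = 1.833147, f(w_1) = -0.625473
w_2 = 1.310000 - (-0.625473)·(1.310000 - 2.000000)/(-0.625473 - (1.833147)) = 1.485536; f(w_2) = 0.018107

1.48554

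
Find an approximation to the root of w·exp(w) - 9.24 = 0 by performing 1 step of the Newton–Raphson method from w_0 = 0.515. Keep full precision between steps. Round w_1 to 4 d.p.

3.8192

Newton update: w ← w − f(w)/f'(w).
f'(w) = (w + 1)·exp(w)
w_0 = 0.515000: f = -8.378076, f' = 2.535562 → w_1 = 0.515000 - (-8.378076)/(2.535562) = 3.819228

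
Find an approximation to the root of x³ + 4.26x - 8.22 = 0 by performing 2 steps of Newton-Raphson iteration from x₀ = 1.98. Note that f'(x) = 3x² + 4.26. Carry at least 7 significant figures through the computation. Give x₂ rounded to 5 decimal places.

x_0 = 1.980000: f = 7.977192, f' = 16.021200 → x_1 = 1.980000 - (7.977192)/(16.021200) = 1.482085
x_1 = 1.482085: f = 1.349197, f' = 10.849730 → x_2 = 1.482085 - (1.349197)/(10.849730) = 1.357732

1.35773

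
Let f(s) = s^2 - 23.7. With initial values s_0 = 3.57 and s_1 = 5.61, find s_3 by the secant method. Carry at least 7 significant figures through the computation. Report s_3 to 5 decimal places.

f(s_0) = -10.955100, f(s_1) = 7.772100
s_2 = 5.610000 - (7.772100)·(5.610000 - 3.570000)/(7.772100 - (-10.955100)) = 4.763366; f(s_2) = -1.010344
s_3 = 4.763366 - (-1.010344)·(4.763366 - 5.610000)/(-1.010344 - (7.772100)) = 4.860764; f(s_3) = -0.072974

4.86076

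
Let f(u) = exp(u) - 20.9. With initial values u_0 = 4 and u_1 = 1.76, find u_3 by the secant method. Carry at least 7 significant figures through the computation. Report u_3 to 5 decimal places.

Secant update: u_(k+1) = u_k − f(u_k)·(u_k − u_(k-1))/(f(u_k) − f(u_(k-1))).
f(u_0) = 33.698150, f(u_1) = -15.087563
u_2 = 1.760000 - (-15.087563)·(1.760000 - 4.000000)/(-15.087563 - (33.698150)) = 2.452747; f(u_2) = -9.279780
u_3 = 2.452747 - (-9.279780)·(2.452747 - 1.760000)/(-9.279780 - (-15.087563)) = 3.559630; f(u_3) = 14.250184

3.55963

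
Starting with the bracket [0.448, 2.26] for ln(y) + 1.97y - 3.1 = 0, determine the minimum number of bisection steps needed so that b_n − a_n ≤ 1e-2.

8

Initial width b − a = 2.26 − 0.448 = 1.812000.
After n steps the width is (b−a)/2^n; need (b−a)/2^n ≤ 1e-2.
So n ≥ log₂(1.812000/1e-2) = log₂(181.2000) ≈ 7.5014.
Hence n = 8.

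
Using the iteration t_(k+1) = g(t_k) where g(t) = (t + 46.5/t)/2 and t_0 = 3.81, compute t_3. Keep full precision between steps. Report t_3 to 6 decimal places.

6.819654

t_1 = g(3.810000) = 8.007362
t_2 = g(8.007362) = 6.907259
t_3 = g(6.907259) = 6.819654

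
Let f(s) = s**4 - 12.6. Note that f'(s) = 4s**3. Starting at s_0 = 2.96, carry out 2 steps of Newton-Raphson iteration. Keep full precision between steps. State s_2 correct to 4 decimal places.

s_0 = 2.960000: f = 64.165635, f' = 103.737344 → s_1 = 2.960000 - (64.165635)/(103.737344) = 2.341461
s_1 = 2.341461: f = 17.457124, f' = 51.347648 → s_2 = 2.341461 - (17.457124)/(51.347648) = 2.001482

2.0015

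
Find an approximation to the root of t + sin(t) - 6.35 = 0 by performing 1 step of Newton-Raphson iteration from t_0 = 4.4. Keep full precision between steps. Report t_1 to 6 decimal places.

f'(t) = 1 + cos(t)
t_0 = 4.400000: f = -2.901602, f' = 0.692667 → t_1 = 4.400000 - (-2.901602)/(0.692667) = 8.589028

8.589028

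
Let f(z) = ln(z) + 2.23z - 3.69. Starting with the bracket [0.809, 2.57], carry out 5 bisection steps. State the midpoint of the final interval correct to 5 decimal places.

1.49689

f(0.809000) = -2.097886, f(2.570000) = 2.985006 (opposite signs)
step 1: m = 1.689500, f(m) = 0.602018 > 0 → root in [0.809000, 1.689500]
step 2: m = 1.249250, f(m) = -0.681629 < 0 → root in [1.249250, 1.689500]
step 3: m = 1.469375, f(m) = -0.028457 < 0 → root in [1.469375, 1.689500]
step 4: m = 1.579438, f(m) = 0.289214 > 0 → root in [1.469375, 1.579438]
step 5: m = 1.524406, f(m) = 0.131031 > 0 → root in [1.469375, 1.524406]
Midpoint of [1.469375, 1.524406] = 1.496891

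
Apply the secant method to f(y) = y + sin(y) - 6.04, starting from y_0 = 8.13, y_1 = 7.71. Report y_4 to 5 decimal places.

6.16549

f(y_0) = 3.052148, f(y_1) = 2.659653
y_2 = 7.710000 - (2.659653)·(7.710000 - 8.130000)/(2.659653 - (3.052148)) = 4.863971; f(y_2) = -2.164563
y_3 = 4.863971 - (-2.164563)·(4.863971 - 7.710000)/(-2.164563 - (2.659653)) = 6.140947; f(y_3) = -0.040812
y_4 = 6.140947 - (-0.040812)·(6.140947 - 4.863971)/(-0.040812 - (-2.164563)) = 6.165487; f(y_4) = 0.008060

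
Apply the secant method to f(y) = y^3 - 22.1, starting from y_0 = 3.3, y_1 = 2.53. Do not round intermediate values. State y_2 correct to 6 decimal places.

f(y_0) = 13.837000, f(y_1) = -5.905723
y_2 = 2.530000 - (-5.905723)·(2.530000 - 3.300000)/(-5.905723 - (13.837000)) = 2.760333; f(y_2) = -1.067806

2.760333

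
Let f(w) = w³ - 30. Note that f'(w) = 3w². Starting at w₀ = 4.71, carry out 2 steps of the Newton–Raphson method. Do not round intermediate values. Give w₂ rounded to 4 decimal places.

3.1694

w_0 = 4.710000: f = 74.487111, f' = 66.552300 → w_1 = 4.710000 - (74.487111)/(66.552300) = 3.590773
w_1 = 3.590773: f = 16.298185, f' = 38.680959 → w_2 = 3.590773 - (16.298185)/(38.680959) = 3.169424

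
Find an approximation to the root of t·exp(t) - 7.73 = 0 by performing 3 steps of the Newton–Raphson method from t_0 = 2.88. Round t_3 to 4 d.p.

1.6156

f'(t) = (t + 1)·exp(t)
t_0 = 2.880000: f = 43.575107, f' = 69.119380 → t_1 = 2.880000 - (43.575107)/(69.119380) = 2.249567
t_1 = 2.249567: f = 13.604072, f' = 30.817705 → t_2 = 2.249567 - (13.604072)/(30.817705) = 1.808131
t_2 = 1.808131: f = 3.297852, f' = 17.126887 → t_3 = 1.808131 - (3.297852)/(17.126887) = 1.615576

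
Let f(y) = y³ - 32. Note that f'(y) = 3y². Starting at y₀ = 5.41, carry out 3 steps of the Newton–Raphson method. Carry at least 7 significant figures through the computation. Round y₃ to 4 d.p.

3.1814

y_0 = 5.410000: f = 126.340421, f' = 87.804300 → y_1 = 5.410000 - (126.340421)/(87.804300) = 3.971114
y_1 = 3.971114: f = 30.623438, f' = 47.309228 → y_2 = 3.971114 - (30.623438)/(47.309228) = 3.323810
y_2 = 3.323810: f = 4.720493, f' = 33.143135 → y_3 = 3.323810 - (4.720493)/(33.143135) = 3.181382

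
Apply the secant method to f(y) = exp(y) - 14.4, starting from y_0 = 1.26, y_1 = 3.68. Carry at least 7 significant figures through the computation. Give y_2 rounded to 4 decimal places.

Secant update: y_(k+1) = y_k − f(y_k)·(y_k − y_(k-1))/(f(y_k) − f(y_(k-1))).
f(y_0) = -10.874579, f(y_1) = 25.246394
y_2 = 3.680000 - (25.246394)·(3.680000 - 1.260000)/(25.246394 - (-10.874579)) = 1.988565; f(y_2) = -7.094956

1.9886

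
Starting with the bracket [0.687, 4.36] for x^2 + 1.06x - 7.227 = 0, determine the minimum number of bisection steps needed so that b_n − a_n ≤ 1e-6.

Initial width b − a = 4.36 − 0.687 = 3.673000.
After n steps the width is (b−a)/2^n; need (b−a)/2^n ≤ 1e-6.
So n ≥ log₂(3.673000/1e-6) = log₂(3673000.0000) ≈ 21.8085.
Hence n = 22.

22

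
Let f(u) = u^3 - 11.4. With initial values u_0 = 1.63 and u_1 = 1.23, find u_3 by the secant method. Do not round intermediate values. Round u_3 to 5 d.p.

1.98552

Secant update: u_(k+1) = u_k − f(u_k)·(u_k − u_(k-1))/(f(u_k) − f(u_(k-1))).
f(u_0) = -7.069253, f(u_1) = -9.539133
u_2 = 1.230000 - (-9.539133)·(1.230000 - 1.630000)/(-9.539133 - (-7.069253)) = 2.774874; f(u_2) = 9.966322
u_3 = 2.774874 - (9.966322)·(2.774874 - 1.230000)/(9.966322 - (-9.539133)) = 1.985520; f(u_3) = -3.572507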